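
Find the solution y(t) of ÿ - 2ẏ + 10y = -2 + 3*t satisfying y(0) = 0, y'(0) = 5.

Characteristic equation r² - 2r + 10 = 0 has discriminant (-2)² - 4·(10) = -36 < 0, so r = 1 ± 3i.
Hence y_h = C1*cos(3*t)*exp(t) + C2*exp(t)*sin(3*t).
For the particular solution try y_p = A0 + A1*t. Substituting and matching coefficients of each power of t gives A0 = -7/50, A1 = 3/10, so y_p = -7/50 + 3*t/10.
General solution: y = -7/50 + 3*t/10 + C1*cos(3*t)*exp(t) + C2*exp(t)*sin(3*t).
Apply the initial conditions: y(0) = -7/50 + C1 = 0 and y'(0) = 3/10 + C1 + 3*C2 = 5. Solving gives C1 = 7/50, C2 = 38/25.

y = -7/50 + 3*t/10 + 7*cos(3*t)*exp(t)/50 + 38*exp(t)*sin(3*t)/25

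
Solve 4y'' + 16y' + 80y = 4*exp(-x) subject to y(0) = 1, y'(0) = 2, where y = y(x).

Divide through by 4: y'' + 4y' + 20y = exp(-x).
Characteristic equation r² + 4r + 20 = 0 has discriminant (4)² - 4·(20) = -64 < 0, so r = -2 ± 4i.
Hence y_h = C1*cos(4*x)*exp(-2*x) + C2*exp(-2*x)*sin(4*x).
Try y_p = A*exp(-x). Substituting into the equation and dividing by exp(-x) gives A = 1/17, so y_p = exp(-x)/17.
General solution: y = exp(-x)/17 + C1*cos(4*x)*exp(-2*x) + C2*exp(-2*x)*sin(4*x).
Apply the initial conditions: y(0) = 1/17 + C1 = 1 and y'(0) = -1/17 - 2*C1 + 4*C2 = 2. Solving gives C1 = 16/17, C2 = 67/68.

y = exp(-x)/17 + 16*cos(4*x)*exp(-2*x)/17 + 67*exp(-2*x)*sin(4*x)/68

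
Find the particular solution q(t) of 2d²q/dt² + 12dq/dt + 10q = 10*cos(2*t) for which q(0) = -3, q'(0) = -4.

Divide through by 2: q'' + 6q' + 5q = 5*cos(2*t).
Characteristic equation r² + 6r + 5 = 0 factors as (r + 1)(r + 5) = 0, so r = -1, -5.
Hence q_h = C1*exp(-t) + C2*exp(-5*t).
Try q_p = A*cos(2*t) + B*sin(2*t). Substituting and equating the coefficients of cos(2t) and sin(2t) gives A = 1/29, B = 12/29, so q_p = cos(2*t)/29 + 12*sin(2*t)/29.
General solution: q = cos(2*t)/29 + 12*sin(2*t)/29 + C1*exp(-t) + C2*exp(-5*t).
Apply the initial conditions: q(0) = 1/29 + C1 + C2 = -3 and q'(0) = 24/29 - C1 - 5*C2 = -4. Solving gives C1 = -5, C2 = 57/29.

q = -5*exp(-t) + cos(2*t)/29 + 12*sin(2*t)/29 + 57*exp(-5*t)/29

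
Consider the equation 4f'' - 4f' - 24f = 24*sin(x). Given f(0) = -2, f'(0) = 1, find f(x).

Divide through by 4: f'' - f' - 6f = 6*sin(x).
Characteristic equation r² - r - 6 = 0 factors as (r - 3)(r + 2) = 0, so r = 3, -2.
Hence f_h = C1*exp(3*x) + C2*exp(-2*x).
Try f_p = A*cos(x) + B*sin(x). Substituting and equating the coefficients of cos(x) and sin(x) gives A = 3/25, B = -21/25, so f_p = -21*sin(x)/25 + 3*cos(x)/25.
General solution: f = -21*sin(x)/25 + 3*cos(x)/25 + C1*exp(3*x) + C2*exp(-2*x).
Apply the initial conditions: f(0) = 3/25 + C1 + C2 = -2 and f'(0) = -21/25 - 2*C2 + 3*C1 = 1. Solving gives C1 = -12/25, C2 = -41/25.

f = -41*exp(-2*x)/25 - 21*sin(x)/25 - 12*exp(3*x)/25 + 3*cos(x)/25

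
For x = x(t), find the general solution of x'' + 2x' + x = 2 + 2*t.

x = -2 + 2*t + C1*exp(-t) + C2*t*exp(-t)

Characteristic equation r² + 2r + 1 = 0 has discriminant (2)² - 4·(1) = 0, so r = -1 is a repeated root.
Hence x_h = (C1 + C2*t)*exp(-t).
For the particular solution try x_p = A0 + A1*t. Substituting and matching coefficients of each power of t gives A0 = -2, A1 = 2, so x_p = -2 + 2*t.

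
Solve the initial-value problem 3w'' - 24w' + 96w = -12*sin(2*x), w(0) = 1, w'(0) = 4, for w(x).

w = -7*sin(2*x)/65 - 4*cos(2*x)/65 - exp(4*x)*sin(4*x)/130 + 69*cos(4*x)*exp(4*x)/65

Divide through by 3: w'' - 8w' + 32w = -4*sin(2*x).
Characteristic equation r² - 8r + 32 = 0 has discriminant (-8)² - 4·(32) = -64 < 0, so r = 4 ± 4i.
Hence w_h = C1*cos(4*x)*exp(4*x) + C2*exp(4*x)*sin(4*x).
Try w_p = A*cos(2*x) + B*sin(2*x). Substituting and equating the coefficients of cos(2x) and sin(2x) gives A = -4/65, B = -7/65, so w_p = -7*sin(2*x)/65 - 4*cos(2*x)/65.
General solution: w = -7*sin(2*x)/65 - 4*cos(2*x)/65 + C1*cos(4*x)*exp(4*x) + C2*exp(4*x)*sin(4*x).
Apply the initial conditions: w(0) = -4/65 + C1 = 1 and w'(0) = -14/65 + 4*C1 + 4*C2 = 4. Solving gives C1 = 69/65, C2 = -1/130.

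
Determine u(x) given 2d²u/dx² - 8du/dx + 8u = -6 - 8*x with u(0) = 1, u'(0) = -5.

u = -7/4 - x + 11*exp(2*x)/4 - 19*x*exp(2*x)/2

Divide through by 2: u'' - 4u' + 4u = -3 - 4*x.
Characteristic equation r² - 4r + 4 = 0 has discriminant (-4)² - 4·(4) = 0, so r = 2 is a repeated root.
Hence u_h = (C1 + C2*x)*exp(2*x).
For the particular solution try u_p = A0 + A1*x. Substituting and matching coefficients of each power of x gives A0 = -7/4, A1 = -1, so u_p = -7/4 - x.
General solution: u = -7/4 - x + C1*exp(2*x) + C2*x*exp(2*x).
Apply the initial conditions: u(0) = -7/4 + C1 = 1 and u'(0) = -1 + C2 + 2*C1 = -5. Solving gives C1 = 11/4, C2 = -19/2.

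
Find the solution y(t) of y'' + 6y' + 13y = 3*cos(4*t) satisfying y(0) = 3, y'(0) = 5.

y = -cos(4*t)/65 + 8*sin(4*t)/65 + 196*cos(2*t)*exp(-3*t)/65 + 881*exp(-3*t)*sin(2*t)/130

Characteristic equation r² + 6r + 13 = 0 has discriminant (6)² - 4·(13) = -16 < 0, so r = -3 ± 2i.
Hence y_h = C1*cos(2*t)*exp(-3*t) + C2*exp(-3*t)*sin(2*t).
Try y_p = A*cos(4*t) + B*sin(4*t). Substituting and equating the coefficients of cos(4t) and sin(4t) gives A = -1/65, B = 8/65, so y_p = -cos(4*t)/65 + 8*sin(4*t)/65.
General solution: y = -cos(4*t)/65 + 8*sin(4*t)/65 + C1*cos(2*t)*exp(-3*t) + C2*exp(-3*t)*sin(2*t).
Apply the initial conditions: y(0) = -1/65 + C1 = 3 and y'(0) = 32/65 - 3*C1 + 2*C2 = 5. Solving gives C1 = 196/65, C2 = 881/130.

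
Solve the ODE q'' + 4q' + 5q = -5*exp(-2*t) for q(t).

q = -5*exp(-2*t) + C1*cos(t)*exp(-2*t) + C2*exp(-2*t)*sin(t)

Characteristic equation r² + 4r + 5 = 0 has discriminant (4)² - 4·(5) = -4 < 0, so r = -2 ± i.
Hence q_h = C1*cos(t)*exp(-2*t) + C2*exp(-2*t)*sin(t).
Try q_p = A*exp(-2*t). Substituting into the equation and dividing by exp(-2*t) gives A = -5, so q_p = -5*exp(-2*t).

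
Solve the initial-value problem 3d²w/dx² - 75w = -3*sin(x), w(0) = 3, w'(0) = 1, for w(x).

Divide through by 3: w'' - 25w = -sin(x).
Characteristic equation r² - 25 = 0 factors as (r + 5)(r - 5) = 0, so r = -5, 5.
Hence w_h = C1*exp(-5*x) + C2*exp(5*x).
Try w_p = A*cos(x) + B*sin(x). Substituting and equating the coefficients of cos(x) and sin(x) gives A = 0, B = 1/26, so w_p = sin(x)/26.
General solution: w = sin(x)/26 + C1*exp(-5*x) + C2*exp(5*x).
Apply the initial conditions: w(0) = C1 + C2 = 3 and w'(0) = 1/26 - 5*C1 + 5*C2 = 1. Solving gives C1 = 73/52, C2 = 83/52.

w = sin(x)/26 + 73*exp(-5*x)/52 + 83*exp(5*x)/52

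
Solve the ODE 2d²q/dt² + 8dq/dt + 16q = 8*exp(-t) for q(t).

q = 4*exp(-t)/5 + C1*cos(2*t)*exp(-2*t) + C2*exp(-2*t)*sin(2*t)

Divide through by 2: q'' + 4q' + 8q = 4*exp(-t).
Characteristic equation r² + 4r + 8 = 0 has discriminant (4)² - 4·(8) = -16 < 0, so r = -2 ± 2i.
Hence q_h = C1*cos(2*t)*exp(-2*t) + C2*exp(-2*t)*sin(2*t).
Try q_p = A*exp(-t). Substituting into the equation and dividing by exp(-t) gives A = 4/5, so q_p = 4*exp(-t)/5.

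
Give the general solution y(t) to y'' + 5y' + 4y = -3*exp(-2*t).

Characteristic equation r² + 5r + 4 = 0 factors as (r + 1)(r + 4) = 0, so r = -1, -4.
Hence y_h = C1*exp(-t) + C2*exp(-4*t).
Try y_p = A*exp(-2*t). Substituting into the equation and dividing by exp(-2*t) gives A = 3/2, so y_p = 3*exp(-2*t)/2.

y = 3*exp(-2*t)/2 + C1*exp(-t) + C2*exp(-4*t)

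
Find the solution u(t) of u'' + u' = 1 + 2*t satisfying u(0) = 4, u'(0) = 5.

u = 10 + t**2 - t - 6*exp(-t)

Characteristic equation r² + r = 0 factors as (r + 1)r = 0, so r = -1, 0.
Hence u_h = C1*exp(-t) + C2.
Since 0 is a characteristic root (multiplicity 1), multiply the polynomial trial by t: try u_p = t*(A0 + A1*t). Substituting and matching coefficients of each power of t gives A0 = -1, A1 = 1, so u_p = t^2 - t.
General solution: u = C2 + t^2 - t + C1*exp(-t).
Apply the initial conditions: u(0) = C1 + C2 = 4 and u'(0) = -1 - C1 = 5. Solving gives C1 = -6, C2 = 10.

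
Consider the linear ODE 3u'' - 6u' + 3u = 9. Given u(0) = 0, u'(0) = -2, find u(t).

Divide through by 3: u'' - 2u' + u = 3.
Characteristic equation r² - 2r + 1 = 0 has discriminant (-2)² - 4·(1) = 0, so r = 1 is a repeated root.
Hence u_h = (C1 + C2*t)*exp(t).
For the particular solution try u_p = A0. Substituting and matching coefficients of each power of t gives A0 = 3, so u_p = 3.
General solution: u = 3 + C1*exp(t) + C2*t*exp(t).
Apply the initial conditions: u(0) = 3 + C1 = 0 and u'(0) = C1 + C2 = -2. Solving gives C1 = -3, C2 = 1.

u = 3 - 3*exp(t) + t*exp(t)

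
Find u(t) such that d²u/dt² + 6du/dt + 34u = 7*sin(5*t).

u = -70*cos(5*t)/327 + 7*sin(5*t)/109 + C1*cos(5*t)*exp(-3*t) + C2*exp(-3*t)*sin(5*t)

Characteristic equation r² + 6r + 34 = 0 has discriminant (6)² - 4·(34) = -100 < 0, so r = -3 ± 5i.
Hence u_h = C1*cos(5*t)*exp(-3*t) + C2*exp(-3*t)*sin(5*t).
Try u_p = A*cos(5*t) + B*sin(5*t). Substituting and equating the coefficients of cos(5t) and sin(5t) gives A = -70/327, B = 7/109, so u_p = -70*cos(5*t)/327 + 7*sin(5*t)/109.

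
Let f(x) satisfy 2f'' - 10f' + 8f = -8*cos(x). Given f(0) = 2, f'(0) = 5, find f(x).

Divide through by 2: f'' - 5f' + 4f = -4*cos(x).
Characteristic equation r² - 5r + 4 = 0 factors as (r - 1)(r - 4) = 0, so r = 1, 4.
Hence f_h = C1*exp(x) + C2*exp(4*x).
Try f_p = A*cos(x) + B*sin(x). Substituting and equating the coefficients of cos(x) and sin(x) gives A = -6/17, B = 10/17, so f_p = -6*cos(x)/17 + 10*sin(x)/17.
General solution: f = -6*cos(x)/17 + 10*sin(x)/17 + C1*exp(x) + C2*exp(4*x).
Apply the initial conditions: f(0) = -6/17 + C1 + C2 = 2 and f'(0) = 10/17 + C1 + 4*C2 = 5. Solving gives C1 = 5/3, C2 = 35/51.

f = -6*cos(x)/17 + 5*exp(x)/3 + 10*sin(x)/17 + 35*exp(4*x)/51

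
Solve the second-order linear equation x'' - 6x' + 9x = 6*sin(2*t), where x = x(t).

Characteristic equation r² - 6r + 9 = 0 has discriminant (-6)² - 4·(9) = 0, so r = 3 is a repeated root.
Hence x_h = (C1 + C2*t)*exp(3*t).
Try x_p = A*cos(2*t) + B*sin(2*t). Substituting and equating the coefficients of cos(2t) and sin(2t) gives A = 72/169, B = 30/169, so x_p = 30*sin(2*t)/169 + 72*cos(2*t)/169.

x = 30*sin(2*t)/169 + 72*cos(2*t)/169 + C1*exp(3*t) + C2*t*exp(3*t)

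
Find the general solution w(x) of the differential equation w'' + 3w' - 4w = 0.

Characteristic equation r² + 3r - 4 = 0 factors as (r - 1)(r + 4) = 0, so r = 1, -4.
Hence w_h = C1*exp(x) + C2*exp(-4*x).

w = C1*exp(x) + C2*exp(-4*x)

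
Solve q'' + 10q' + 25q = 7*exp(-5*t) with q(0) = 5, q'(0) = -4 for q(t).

q = 5*exp(-5*t) + 21*t*exp(-5*t) + 7*t**2*exp(-5*t)/2

Characteristic equation r² + 10r + 25 = 0 has discriminant (10)² - 4·(25) = 0, so r = -5 is a repeated root.
Hence q_h = (C1 + C2*t)*exp(-5*t).
Since exp(-5*t) solves the homogeneous equation (r = -5 is a root of multiplicity 2), multiply the trial by t^2. Try q_p = A*t^2*exp(-5*t). Substituting into the equation and dividing by exp(-5*t) gives A = 7/2, so q_p = 7*t^2*exp(-5*t)/2.
General solution: q = C1*exp(-5*t) + 7*t^2*exp(-5*t)/2 + C2*t*exp(-5*t).
Apply the initial conditions: q(0) = C1 = 5 and q'(0) = C2 - 5*C1 = -4. Solving gives C1 = 5, C2 = 21.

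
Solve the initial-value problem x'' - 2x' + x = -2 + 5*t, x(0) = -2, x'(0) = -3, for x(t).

Characteristic equation r² - 2r + 1 = 0 has discriminant (-2)² - 4·(1) = 0, so r = 1 is a repeated root.
Hence x_h = (C1 + C2*t)*exp(t).
For the particular solution try x_p = A0 + A1*t. Substituting and matching coefficients of each power of t gives A0 = 8, A1 = 5, so x_p = 8 + 5*t.
General solution: x = 8 + 5*t + C1*exp(t) + C2*t*exp(t).
Apply the initial conditions: x(0) = 8 + C1 = -2 and x'(0) = 5 + C1 + C2 = -3. Solving gives C1 = -10, C2 = 2.

x = 8 - 10*exp(t) + 5*t + 2*t*exp(t)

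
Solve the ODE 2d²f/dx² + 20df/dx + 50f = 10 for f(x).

Divide through by 2: f'' + 10f' + 25f = 5.
Characteristic equation r² + 10r + 25 = 0 has discriminant (10)² - 4·(25) = 0, so r = -5 is a repeated root.
Hence f_h = (C1 + C2*x)*exp(-5*x).
For the particular solution try f_p = A0. Substituting and matching coefficients of each power of x gives A0 = 1/5, so f_p = 1/5.

f = 1/5 + C1*exp(-5*x) + C2*x*exp(-5*x)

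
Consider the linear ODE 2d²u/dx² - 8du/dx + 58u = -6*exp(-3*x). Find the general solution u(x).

u = -3*exp(-3*x)/50 + C1*cos(5*x)*exp(2*x) + C2*exp(2*x)*sin(5*x)

Divide through by 2: u'' - 4u' + 29u = -3*exp(-3*x).
Characteristic equation r² - 4r + 29 = 0 has discriminant (-4)² - 4·(29) = -100 < 0, so r = 2 ± 5i.
Hence u_h = C1*cos(5*x)*exp(2*x) + C2*exp(2*x)*sin(5*x).
Try u_p = A*exp(-3*x). Substituting into the equation and dividing by exp(-3*x) gives A = -3/50, so u_p = -3*exp(-3*x)/50.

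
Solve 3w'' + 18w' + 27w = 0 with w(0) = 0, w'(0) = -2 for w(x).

w = -2*x*exp(-3*x)

Divide through by 3: w'' + 6w' + 9w = 0.
Characteristic equation r² + 6r + 9 = 0 has discriminant (6)² - 4·(9) = 0, so r = -3 is a repeated root.
Hence w_h = (C1 + C2*x)*exp(-3*x).
Apply the initial conditions: w(0) = C1 = 0 and w'(0) = C2 - 3*C1 = -2. Solving gives C1 = 0, C2 = -2.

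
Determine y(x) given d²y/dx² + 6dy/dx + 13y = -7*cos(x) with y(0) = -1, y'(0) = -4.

y = -7*cos(x)/15 - 7*sin(x)/30 - 161*exp(-3*x)*sin(2*x)/60 - 8*cos(2*x)*exp(-3*x)/15

Characteristic equation r² + 6r + 13 = 0 has discriminant (6)² - 4·(13) = -16 < 0, so r = -3 ± 2i.
Hence y_h = C1*cos(2*x)*exp(-3*x) + C2*exp(-3*x)*sin(2*x).
Try y_p = A*cos(x) + B*sin(x). Substituting and equating the coefficients of cos(x) and sin(x) gives A = -7/15, B = -7/30, so y_p = -7*cos(x)/15 - 7*sin(x)/30.
General solution: y = -7*cos(x)/15 - 7*sin(x)/30 + C1*cos(2*x)*exp(-3*x) + C2*exp(-3*x)*sin(2*x).
Apply the initial conditions: y(0) = -7/15 + C1 = -1 and y'(0) = -7/30 - 3*C1 + 2*C2 = -4. Solving gives C1 = -8/15, C2 = -161/60.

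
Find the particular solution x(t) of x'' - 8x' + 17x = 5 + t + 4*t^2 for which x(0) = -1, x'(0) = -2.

Characteristic equation r² - 8r + 17 = 0 has discriminant (-8)² - 4·(17) = -4 < 0, so r = 4 ± i.
Hence x_h = C1*cos(t)*exp(4*t) + C2*exp(4*t)*sin(t).
For the particular solution try x_p = A0 + A1*t + A2*t^2. Substituting and matching coefficients of each power of t gives A0 = 1957/4913, A1 = 81/289, A2 = 4/17, so x_p = 1957/4913 + 4*t^2/17 + 81*t/289.
General solution: x = 1957/4913 + 4*t^2/17 + 81*t/289 + C1*cos(t)*exp(4*t) + C2*exp(4*t)*sin(t).
Apply the initial conditions: x(0) = 1957/4913 + C1 = -1 and x'(0) = 81/289 + C2 + 4*C1 = -2. Solving gives C1 = -6870/4913, C2 = 16277/4913.

x = 1957/4913 + 4*t**2/17 + 81*t/289 - 6870*cos(t)*exp(4*t)/4913 + 16277*exp(4*t)*sin(t)/4913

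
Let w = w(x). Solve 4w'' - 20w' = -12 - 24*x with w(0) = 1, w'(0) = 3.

Divide through by 4: w'' - 5w' = -3 - 6*x.
Characteristic equation r² - 5r = 0 factors as (r - 5)r = 0, so r = 5, 0.
Hence w_h = C1*exp(5*x) + C2.
Since 0 is a characteristic root (multiplicity 1), multiply the polynomial trial by x: try w_p = x*(A0 + A1*x). Substituting and matching coefficients of each power of x gives A0 = 21/25, A1 = 3/5, so w_p = 3*x^2/5 + 21*x/25.
General solution: w = C2 + 3*x^2/5 + 21*x/25 + C1*exp(5*x).
Apply the initial conditions: w(0) = C1 + C2 = 1 and w'(0) = 21/25 + 5*C1 = 3. Solving gives C1 = 54/125, C2 = 71/125.

w = 71/125 + 3*x**2/5 + 21*x/25 + 54*exp(5*x)/125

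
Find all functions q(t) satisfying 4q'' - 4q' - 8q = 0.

q = C1*exp(-t) + C2*exp(2*t)

Divide through by 4: q'' - q' - 2q = 0.
Characteristic equation r² - r - 2 = 0 factors as (r + 1)(r - 2) = 0, so r = -1, 2.
Hence q_h = C1*exp(-t) + C2*exp(2*t).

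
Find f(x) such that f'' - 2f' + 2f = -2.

Characteristic equation r² - 2r + 2 = 0 has discriminant (-2)² - 4·(2) = -4 < 0, so r = 1 ± i.
Hence f_h = C1*cos(x)*exp(x) + C2*exp(x)*sin(x).
For the particular solution try f_p = A0. Substituting and matching coefficients of each power of x gives A0 = -1, so f_p = -1.

f = -1 + C1*cos(x)*exp(x) + C2*exp(x)*sin(x)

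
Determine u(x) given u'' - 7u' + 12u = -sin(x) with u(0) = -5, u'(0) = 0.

Characteristic equation r² - 7r + 12 = 0 factors as (r - 3)(r - 4) = 0, so r = 3, 4.
Hence u_h = C1*exp(3*x) + C2*exp(4*x).
Try u_p = A*cos(x) + B*sin(x). Substituting and equating the coefficients of cos(x) and sin(x) gives A = -7/170, B = -11/170, so u_p = -11*sin(x)/170 - 7*cos(x)/170.
General solution: u = -11*sin(x)/170 - 7*cos(x)/170 + C1*exp(3*x) + C2*exp(4*x).
Apply the initial conditions: u(0) = -7/170 + C1 + C2 = -5 and u'(0) = -11/170 + 3*C1 + 4*C2 = 0. Solving gives C1 = -199/10, C2 = 254/17.

u = -199*exp(3*x)/10 - 11*sin(x)/170 - 7*cos(x)/170 + 254*exp(4*x)/17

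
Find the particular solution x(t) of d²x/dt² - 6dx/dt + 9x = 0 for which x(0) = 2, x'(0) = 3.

Characteristic equation r² - 6r + 9 = 0 has discriminant (-6)² - 4·(9) = 0, so r = 3 is a repeated root.
Hence x_h = (C1 + C2*t)*exp(3*t).
Apply the initial conditions: x(0) = C1 = 2 and x'(0) = C2 + 3*C1 = 3. Solving gives C1 = 2, C2 = -3.

x = 2*exp(3*t) - 3*t*exp(3*t)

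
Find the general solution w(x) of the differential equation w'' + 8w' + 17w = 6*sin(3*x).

w = -9*cos(3*x)/40 + 3*sin(3*x)/40 + C1*cos(x)*exp(-4*x) + C2*exp(-4*x)*sin(x)

Characteristic equation r² + 8r + 17 = 0 has discriminant (8)² - 4·(17) = -4 < 0, so r = -4 ± i.
Hence w_h = C1*cos(x)*exp(-4*x) + C2*exp(-4*x)*sin(x).
Try w_p = A*cos(3*x) + B*sin(3*x). Substituting and equating the coefficients of cos(3x) and sin(3x) gives A = -9/40, B = 3/40, so w_p = -9*cos(3*x)/40 + 3*sin(3*x)/40.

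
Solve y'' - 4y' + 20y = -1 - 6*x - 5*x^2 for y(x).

y = -21/200 - 2*x/5 - x**2/4 + C1*cos(4*x)*exp(2*x) + C2*exp(2*x)*sin(4*x)

Characteristic equation r² - 4r + 20 = 0 has discriminant (-4)² - 4·(20) = -64 < 0, so r = 2 ± 4i.
Hence y_h = C1*cos(4*x)*exp(2*x) + C2*exp(2*x)*sin(4*x).
For the particular solution try y_p = A0 + A1*x + A2*x^2. Substituting and matching coefficients of each power of x gives A0 = -21/200, A1 = -2/5, A2 = -1/4, so y_p = -21/200 - 2*x/5 - x^2/4.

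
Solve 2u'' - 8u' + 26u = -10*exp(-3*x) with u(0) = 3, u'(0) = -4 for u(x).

u = -5*exp(-3*x)/34 - 365*exp(2*x)*sin(3*x)/102 + 107*cos(3*x)*exp(2*x)/34

Divide through by 2: u'' - 4u' + 13u = -5*exp(-3*x).
Characteristic equation r² - 4r + 13 = 0 has discriminant (-4)² - 4·(13) = -36 < 0, so r = 2 ± 3i.
Hence u_h = C1*cos(3*x)*exp(2*x) + C2*exp(2*x)*sin(3*x).
Try u_p = A*exp(-3*x). Substituting into the equation and dividing by exp(-3*x) gives A = -5/34, so u_p = -5*exp(-3*x)/34.
General solution: u = -5*exp(-3*x)/34 + C1*cos(3*x)*exp(2*x) + C2*exp(2*x)*sin(3*x).
Apply the initial conditions: u(0) = -5/34 + C1 = 3 and u'(0) = 15/34 + 2*C1 + 3*C2 = -4. Solving gives C1 = 107/34, C2 = -365/102.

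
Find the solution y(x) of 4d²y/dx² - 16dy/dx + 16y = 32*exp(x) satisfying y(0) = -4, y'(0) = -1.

Divide through by 4: y'' - 4y' + 4y = 8*exp(x).
Characteristic equation r² - 4r + 4 = 0 has discriminant (-4)² - 4·(4) = 0, so r = 2 is a repeated root.
Hence y_h = (C1 + C2*x)*exp(2*x).
Try y_p = A*exp(x). Substituting into the equation and dividing by exp(x) gives A = 8, so y_p = 8*exp(x).
General solution: y = 8*exp(x) + C1*exp(2*x) + C2*x*exp(2*x).
Apply the initial conditions: y(0) = 8 + C1 = -4 and y'(0) = 8 + C2 + 2*C1 = -1. Solving gives C1 = -12, C2 = 15.

y = -12*exp(2*x) + 8*exp(x) + 15*x*exp(2*x)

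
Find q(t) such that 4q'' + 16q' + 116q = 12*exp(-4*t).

Divide through by 4: q'' + 4q' + 29q = 3*exp(-4*t).
Characteristic equation r² + 4r + 29 = 0 has discriminant (4)² - 4·(29) = -100 < 0, so r = -2 ± 5i.
Hence q_h = C1*cos(5*t)*exp(-2*t) + C2*exp(-2*t)*sin(5*t).
Try q_p = A*exp(-4*t). Substituting into the equation and dividing by exp(-4*t) gives A = 3/29, so q_p = 3*exp(-4*t)/29.

q = 3*exp(-4*t)/29 + C1*cos(5*t)*exp(-2*t) + C2*exp(-2*t)*sin(5*t)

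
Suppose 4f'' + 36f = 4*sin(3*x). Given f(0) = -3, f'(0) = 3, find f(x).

Divide through by 4: f'' + 9f = sin(3*x).
Characteristic equation r² + 9 = 0 has discriminant (0)² - 4·(9) = -36 < 0, so r = ± 3i.
Hence f_h = C1*cos(3*x) + C2*sin(3*x).
Since ±3i are characteristic roots, multiply the trial by x. Try f_p = x*(A*cos(3*x) + B*sin(3*x)). Substituting and equating the coefficients of cos(3x) and sin(3x) gives A = -1/6, B = 0, so f_p = -x*cos(3*x)/6.
General solution: f = C1*cos(3*x) + C2*sin(3*x) - x*cos(3*x)/6.
Apply the initial conditions: f(0) = C1 = -3 and f'(0) = -1/6 + 3*C2 = 3. Solving gives C1 = -3, C2 = 19/18.

f = -3*cos(3*x) + 19*sin(3*x)/18 - x*cos(3*x)/6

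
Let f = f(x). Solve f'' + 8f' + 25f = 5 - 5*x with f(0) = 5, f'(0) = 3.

Characteristic equation r² + 8r + 25 = 0 has discriminant (8)² - 4·(25) = -36 < 0, so r = -4 ± 3i.
Hence f_h = C1*cos(3*x)*exp(-4*x) + C2*exp(-4*x)*sin(3*x).
For the particular solution try f_p = A0 + A1*x. Substituting and matching coefficients of each power of x gives A0 = 33/125, A1 = -1/5, so f_p = 33/125 - x/5.
General solution: f = 33/125 - x/5 + C1*cos(3*x)*exp(-4*x) + C2*exp(-4*x)*sin(3*x).
Apply the initial conditions: f(0) = 33/125 + C1 = 5 and f'(0) = -1/5 - 4*C1 + 3*C2 = 3. Solving gives C1 = 592/125, C2 = 2768/375.

f = 33/125 - x/5 + 592*cos(3*x)*exp(-4*x)/125 + 2768*exp(-4*x)*sin(3*x)/375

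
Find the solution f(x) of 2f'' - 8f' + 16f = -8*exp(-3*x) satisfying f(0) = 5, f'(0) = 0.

f = -4*exp(-3*x)/29 - 155*exp(2*x)*sin(2*x)/29 + 149*cos(2*x)*exp(2*x)/29

Divide through by 2: f'' - 4f' + 8f = -4*exp(-3*x).
Characteristic equation r² - 4r + 8 = 0 has discriminant (-4)² - 4·(8) = -16 < 0, so r = 2 ± 2i.
Hence f_h = C1*cos(2*x)*exp(2*x) + C2*exp(2*x)*sin(2*x).
Try f_p = A*exp(-3*x). Substituting into the equation and dividing by exp(-3*x) gives A = -4/29, so f_p = -4*exp(-3*x)/29.
General solution: f = -4*exp(-3*x)/29 + C1*cos(2*x)*exp(2*x) + C2*exp(2*x)*sin(2*x).
Apply the initial conditions: f(0) = -4/29 + C1 = 5 and f'(0) = 12/29 + 2*C1 + 2*C2 = 0. Solving gives C1 = 149/29, C2 = -155/29.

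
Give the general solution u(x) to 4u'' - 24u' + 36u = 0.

Divide through by 4: u'' - 6u' + 9u = 0.
Characteristic equation r² - 6r + 9 = 0 has discriminant (-6)² - 4·(9) = 0, so r = 3 is a repeated root.
Hence u_h = (C1 + C2*x)*exp(3*x).

u = C1*exp(3*x) + C2*x*exp(3*x)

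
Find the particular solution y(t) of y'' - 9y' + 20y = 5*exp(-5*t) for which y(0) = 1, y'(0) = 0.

Characteristic equation r² - 9r + 20 = 0 factors as (r - 4)(r - 5) = 0, so r = 4, 5.
Hence y_h = C1*exp(4*t) + C2*exp(5*t).
Try y_p = A*exp(-5*t). Substituting into the equation and dividing by exp(-5*t) gives A = 1/18, so y_p = exp(-5*t)/18.
General solution: y = exp(-5*t)/18 + C1*exp(4*t) + C2*exp(5*t).
Apply the initial conditions: y(0) = 1/18 + C1 + C2 = 1 and y'(0) = -5/18 + 4*C1 + 5*C2 = 0. Solving gives C1 = 40/9, C2 = -7/2.

y = -7*exp(5*t)/2 + exp(-5*t)/18 + 40*exp(4*t)/9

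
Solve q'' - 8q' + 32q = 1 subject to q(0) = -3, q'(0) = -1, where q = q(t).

Characteristic equation r² - 8r + 32 = 0 has discriminant (-8)² - 4·(32) = -64 < 0, so r = 4 ± 4i.
Hence q_h = C1*cos(4*t)*exp(4*t) + C2*exp(4*t)*sin(4*t).
For the particular solution try q_p = A0. Substituting and matching coefficients of each power of t gives A0 = 1/32, so q_p = 1/32.
General solution: q = 1/32 + C1*cos(4*t)*exp(4*t) + C2*exp(4*t)*sin(4*t).
Apply the initial conditions: q(0) = 1/32 + C1 = -3 and q'(0) = 4*C1 + 4*C2 = -1. Solving gives C1 = -97/32, C2 = 89/32.

q = 1/32 - 97*cos(4*t)*exp(4*t)/32 + 89*exp(4*t)*sin(4*t)/32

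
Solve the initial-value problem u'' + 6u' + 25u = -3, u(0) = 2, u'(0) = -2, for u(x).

Characteristic equation r² + 6r + 25 = 0 has discriminant (6)² - 4·(25) = -64 < 0, so r = -3 ± 4i.
Hence u_h = C1*cos(4*x)*exp(-3*x) + C2*exp(-3*x)*sin(4*x).
For the particular solution try u_p = A0. Substituting and matching coefficients of each power of x gives A0 = -3/25, so u_p = -3/25.
General solution: u = -3/25 + C1*cos(4*x)*exp(-3*x) + C2*exp(-3*x)*sin(4*x).
Apply the initial conditions: u(0) = -3/25 + C1 = 2 and u'(0) = -3*C1 + 4*C2 = -2. Solving gives C1 = 53/25, C2 = 109/100.

u = -3/25 + 53*cos(4*x)*exp(-3*x)/25 + 109*exp(-3*x)*sin(4*x)/100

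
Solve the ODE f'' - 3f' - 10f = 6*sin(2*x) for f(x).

f = -21*sin(2*x)/58 + 9*cos(2*x)/58 + C1*exp(5*x) + C2*exp(-2*x)

Characteristic equation r² - 3r - 10 = 0 factors as (r - 5)(r + 2) = 0, so r = 5, -2.
Hence f_h = C1*exp(5*x) + C2*exp(-2*x).
Try f_p = A*cos(2*x) + B*sin(2*x). Substituting and equating the coefficients of cos(2x) and sin(2x) gives A = 9/58, B = -21/58, so f_p = -21*sin(2*x)/58 + 9*cos(2*x)/58.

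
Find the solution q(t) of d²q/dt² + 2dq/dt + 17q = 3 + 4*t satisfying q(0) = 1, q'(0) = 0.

Characteristic equation r² + 2r + 17 = 0 has discriminant (2)² - 4·(17) = -64 < 0, so r = -1 ± 4i.
Hence q_h = C1*cos(4*t)*exp(-t) + C2*exp(-t)*sin(4*t).
For the particular solution try q_p = A0 + A1*t. Substituting and matching coefficients of each power of t gives A0 = 43/289, A1 = 4/17, so q_p = 43/289 + 4*t/17.
General solution: q = 43/289 + 4*t/17 + C1*cos(4*t)*exp(-t) + C2*exp(-t)*sin(4*t).
Apply the initial conditions: q(0) = 43/289 + C1 = 1 and q'(0) = 4/17 - C1 + 4*C2 = 0. Solving gives C1 = 246/289, C2 = 89/578.

q = 43/289 + 4*t/17 + 89*exp(-t)*sin(4*t)/578 + 246*cos(4*t)*exp(-t)/289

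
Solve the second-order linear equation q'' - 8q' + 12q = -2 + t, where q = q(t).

q = -1/9 + t/12 + C1*exp(2*t) + C2*exp(6*t)

Characteristic equation r² - 8r + 12 = 0 factors as (r - 2)(r - 6) = 0, so r = 2, 6.
Hence q_h = C1*exp(2*t) + C2*exp(6*t).
For the particular solution try q_p = A0 + A1*t. Substituting and matching coefficients of each power of t gives A0 = -1/9, A1 = 1/12, so q_p = -1/9 + t/12.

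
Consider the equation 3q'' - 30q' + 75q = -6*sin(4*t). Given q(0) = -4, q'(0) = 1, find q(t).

q = -6644*exp(5*t)/1681 - 80*cos(4*t)/1681 - 18*sin(4*t)/1681 + 853*t*exp(5*t)/41

Divide through by 3: q'' - 10q' + 25q = -2*sin(4*t).
Characteristic equation r² - 10r + 25 = 0 has discriminant (-10)² - 4·(25) = 0, so r = 5 is a repeated root.
Hence q_h = (C1 + C2*t)*exp(5*t).
Try q_p = A*cos(4*t) + B*sin(4*t). Substituting and equating the coefficients of cos(4t) and sin(4t) gives A = -80/1681, B = -18/1681, so q_p = -80*cos(4*t)/1681 - 18*sin(4*t)/1681.
General solution: q = -80*cos(4*t)/1681 - 18*sin(4*t)/1681 + C1*exp(5*t) + C2*t*exp(5*t).
Apply the initial conditions: q(0) = -80/1681 + C1 = -4 and q'(0) = -72/1681 + C2 + 5*C1 = 1. Solving gives C1 = -6644/1681, C2 = 853/41.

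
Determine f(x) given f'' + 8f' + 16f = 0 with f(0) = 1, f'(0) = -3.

Characteristic equation r² + 8r + 16 = 0 has discriminant (8)² - 4·(16) = 0, so r = -4 is a repeated root.
Hence f_h = (C1 + C2*x)*exp(-4*x).
Apply the initial conditions: f(0) = C1 = 1 and f'(0) = C2 - 4*C1 = -3. Solving gives C1 = 1, C2 = 1.

f = x*exp(-4*x) + exp(-4*x)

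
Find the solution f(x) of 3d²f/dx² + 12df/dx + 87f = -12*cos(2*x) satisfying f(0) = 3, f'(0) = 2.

f = -100*cos(2*x)/689 - 32*sin(2*x)/689 + 2167*cos(5*x)*exp(-2*x)/689 + 5776*exp(-2*x)*sin(5*x)/3445

Divide through by 3: f'' + 4f' + 29f = -4*cos(2*x).
Characteristic equation r² + 4r + 29 = 0 has discriminant (4)² - 4·(29) = -100 < 0, so r = -2 ± 5i.
Hence f_h = C1*cos(5*x)*exp(-2*x) + C2*exp(-2*x)*sin(5*x).
Try f_p = A*cos(2*x) + B*sin(2*x). Substituting and equating the coefficients of cos(2x) and sin(2x) gives A = -100/689, B = -32/689, so f_p = -100*cos(2*x)/689 - 32*sin(2*x)/689.
General solution: f = -100*cos(2*x)/689 - 32*sin(2*x)/689 + C1*cos(5*x)*exp(-2*x) + C2*exp(-2*x)*sin(5*x).
Apply the initial conditions: f(0) = -100/689 + C1 = 3 and f'(0) = -64/689 - 2*C1 + 5*C2 = 2. Solving gives C1 = 2167/689, C2 = 5776/3445.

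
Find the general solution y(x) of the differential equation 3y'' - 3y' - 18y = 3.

y = -1/6 + C1*exp(3*x) + C2*exp(-2*x)

Divide through by 3: y'' - y' - 6y = 1.
Characteristic equation r² - r - 6 = 0 factors as (r - 3)(r + 2) = 0, so r = 3, -2.
Hence y_h = C1*exp(3*x) + C2*exp(-2*x).
For the particular solution try y_p = A0. Substituting and matching coefficients of each power of x gives A0 = -1/6, so y_p = -1/6.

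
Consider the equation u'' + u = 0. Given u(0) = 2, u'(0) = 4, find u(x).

Characteristic equation r² + 1 = 0 has discriminant (0)² - 4·(1) = -4 < 0, so r = ± i.
Hence u_h = C1*cos(x) + C2*sin(x).
Apply the initial conditions: u(0) = C1 = 2 and u'(0) = C2 = 4. Solving gives C1 = 2, C2 = 4.

u = 2*cos(x) + 4*sin(x)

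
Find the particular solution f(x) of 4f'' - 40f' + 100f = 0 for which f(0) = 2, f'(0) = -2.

f = 2*exp(5*x) - 12*x*exp(5*x)

Divide through by 4: f'' - 10f' + 25f = 0.
Characteristic equation r² - 10r + 25 = 0 has discriminant (-10)² - 4·(25) = 0, so r = 5 is a repeated root.
Hence f_h = (C1 + C2*x)*exp(5*x).
Apply the initial conditions: f(0) = C1 = 2 and f'(0) = C2 + 5*C1 = -2. Solving gives C1 = 2, C2 = -12.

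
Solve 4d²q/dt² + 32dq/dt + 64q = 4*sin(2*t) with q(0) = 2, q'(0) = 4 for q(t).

Divide through by 4: q'' + 8q' + 16q = sin(2*t).
Characteristic equation r² + 8r + 16 = 0 has discriminant (8)² - 4·(16) = 0, so r = -4 is a repeated root.
Hence q_h = (C1 + C2*t)*exp(-4*t).
Try q_p = A*cos(2*t) + B*sin(2*t). Substituting and equating the coefficients of cos(2t) and sin(2t) gives A = -1/25, B = 3/100, so q_p = -cos(2*t)/25 + 3*sin(2*t)/100.
General solution: q = -cos(2*t)/25 + 3*sin(2*t)/100 + C1*exp(-4*t) + C2*t*exp(-4*t).
Apply the initial conditions: q(0) = -1/25 + C1 = 2 and q'(0) = 3/50 + C2 - 4*C1 = 4. Solving gives C1 = 51/25, C2 = 121/10.

q = -cos(2*t)/25 + 3*sin(2*t)/100 + 51*exp(-4*t)/25 + 121*t*exp(-4*t)/10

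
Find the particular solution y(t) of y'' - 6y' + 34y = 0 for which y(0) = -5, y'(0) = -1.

Characteristic equation r² - 6r + 34 = 0 has discriminant (-6)² - 4·(34) = -100 < 0, so r = 3 ± 5i.
Hence y_h = C1*cos(5*t)*exp(3*t) + C2*exp(3*t)*sin(5*t).
Apply the initial conditions: y(0) = C1 = -5 and y'(0) = 3*C1 + 5*C2 = -1. Solving gives C1 = -5, C2 = 14/5.

y = -5*cos(5*t)*exp(3*t) + 14*exp(3*t)*sin(5*t)/5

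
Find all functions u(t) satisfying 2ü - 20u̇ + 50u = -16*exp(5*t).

u = C1*exp(5*t) - 4*t**2*exp(5*t) + C2*t*exp(5*t)

Divide through by 2: u'' - 10u' + 25u = -8*exp(5*t).
Characteristic equation r² - 10r + 25 = 0 has discriminant (-10)² - 4·(25) = 0, so r = 5 is a repeated root.
Hence u_h = (C1 + C2*t)*exp(5*t).
Since exp(5*t) solves the homogeneous equation (r = 5 is a root of multiplicity 2), multiply the trial by t^2. Try u_p = A*t^2*exp(5*t). Substituting into the equation and dividing by exp(5*t) gives A = -4, so u_p = -4*t^2*exp(5*t).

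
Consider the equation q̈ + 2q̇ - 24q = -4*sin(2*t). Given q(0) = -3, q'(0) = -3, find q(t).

q = -107*exp(4*t)/50 - 22*exp(-6*t)/25 + cos(2*t)/50 + 7*sin(2*t)/50

Characteristic equation r² + 2r - 24 = 0 factors as (r - 4)(r + 6) = 0, so r = 4, -6.
Hence q_h = C1*exp(4*t) + C2*exp(-6*t).
Try q_p = A*cos(2*t) + B*sin(2*t). Substituting and equating the coefficients of cos(2t) and sin(2t) gives A = 1/50, B = 7/50, so q_p = cos(2*t)/50 + 7*sin(2*t)/50.
General solution: q = cos(2*t)/50 + 7*sin(2*t)/50 + C1*exp(4*t) + C2*exp(-6*t).
Apply the initial conditions: q(0) = 1/50 + C1 + C2 = -3 and q'(0) = 7/25 - 6*C2 + 4*C1 = -3. Solving gives C1 = -107/50, C2 = -22/25.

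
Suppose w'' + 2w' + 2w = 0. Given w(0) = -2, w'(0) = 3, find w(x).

w = exp(-x)*sin(x) - 2*cos(x)*exp(-x)

Characteristic equation r² + 2r + 2 = 0 has discriminant (2)² - 4·(2) = -4 < 0, so r = -1 ± i.
Hence w_h = C1*cos(x)*exp(-x) + C2*exp(-x)*sin(x).
Apply the initial conditions: w(0) = C1 = -2 and w'(0) = C2 - C1 = 3. Solving gives C1 = -2, C2 = 1.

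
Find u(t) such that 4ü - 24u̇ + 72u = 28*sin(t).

u = 42*cos(t)/325 + 119*sin(t)/325 + C1*cos(3*t)*exp(3*t) + C2*exp(3*t)*sin(3*t)

Divide through by 4: u'' - 6u' + 18u = 7*sin(t).
Characteristic equation r² - 6r + 18 = 0 has discriminant (-6)² - 4·(18) = -36 < 0, so r = 3 ± 3i.
Hence u_h = C1*cos(3*t)*exp(3*t) + C2*exp(3*t)*sin(3*t).
Try u_p = A*cos(t) + B*sin(t). Substituting and equating the coefficients of cos(t) and sin(t) gives A = 42/325, B = 119/325, so u_p = 42*cos(t)/325 + 119*sin(t)/325.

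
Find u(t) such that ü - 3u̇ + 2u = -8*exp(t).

u = C1*exp(t) + C2*exp(2*t) + 8*t*exp(t)

Characteristic equation r² - 3r + 2 = 0 factors as (r - 1)(r - 2) = 0, so r = 1, 2.
Hence u_h = C1*exp(t) + C2*exp(2*t).
Since exp(t) solves the homogeneous equation (r = 1 is a root of multiplicity 1), multiply the trial by t. Try u_p = A*t*exp(t). Substituting into the equation and dividing by exp(t) gives A = 8, so u_p = 8*t*exp(t).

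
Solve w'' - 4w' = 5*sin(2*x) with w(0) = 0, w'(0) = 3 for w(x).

Characteristic equation r² - 4r = 0 factors as (r - 4)r = 0, so r = 4, 0.
Hence w_h = C1*exp(4*x) + C2.
Try w_p = A*cos(2*x) + B*sin(2*x). Substituting and equating the coefficients of cos(2x) and sin(2x) gives A = 1/2, B = -1/4, so w_p = cos(2*x)/2 - sin(2*x)/4.
General solution: w = C2 + cos(2*x)/2 - sin(2*x)/4 + C1*exp(4*x).
Apply the initial conditions: w(0) = 1/2 + C1 + C2 = 0 and w'(0) = -1/2 + 4*C1 = 3. Solving gives C1 = 7/8, C2 = -11/8.

w = -11/8 + cos(2*x)/2 - sin(2*x)/4 + 7*exp(4*x)/8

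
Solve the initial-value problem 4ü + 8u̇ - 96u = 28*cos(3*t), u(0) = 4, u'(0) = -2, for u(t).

u = -77*cos(3*t)/375 + 14*sin(3*t)/375 + 142*exp(-6*t)/75 + 289*exp(4*t)/125

Divide through by 4: u'' + 2u' - 24u = 7*cos(3*t).
Characteristic equation r² + 2r - 24 = 0 factors as (r + 6)(r - 4) = 0, so r = -6, 4.
Hence u_h = C1*exp(-6*t) + C2*exp(4*t).
Try u_p = A*cos(3*t) + B*sin(3*t). Substituting and equating the coefficients of cos(3t) and sin(3t) gives A = -77/375, B = 14/375, so u_p = -77*cos(3*t)/375 + 14*sin(3*t)/375.
General solution: u = -77*cos(3*t)/375 + 14*sin(3*t)/375 + C1*exp(-6*t) + C2*exp(4*t).
Apply the initial conditions: u(0) = -77/375 + C1 + C2 = 4 and u'(0) = 14/125 - 6*C1 + 4*C2 = -2. Solving gives C1 = 142/75, C2 = 289/125.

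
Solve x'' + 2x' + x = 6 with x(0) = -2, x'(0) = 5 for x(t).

Characteristic equation r² + 2r + 1 = 0 has discriminant (2)² - 4·(1) = 0, so r = -1 is a repeated root.
Hence x_h = (C1 + C2*t)*exp(-t).
For the particular solution try x_p = A0. Substituting and matching coefficients of each power of t gives A0 = 6, so x_p = 6.
General solution: x = 6 + C1*exp(-t) + C2*t*exp(-t).
Apply the initial conditions: x(0) = 6 + C1 = -2 and x'(0) = C2 - C1 = 5. Solving gives C1 = -8, C2 = -3.

x = 6 - 8*exp(-t) - 3*t*exp(-t)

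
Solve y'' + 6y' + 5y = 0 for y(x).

y = C1*exp(-5*x) + C2*exp(-x)

Characteristic equation r² + 6r + 5 = 0 factors as (r + 5)(r + 1) = 0, so r = -5, -1.
Hence y_h = C1*exp(-5*x) + C2*exp(-x).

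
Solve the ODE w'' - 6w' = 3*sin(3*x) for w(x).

w = C2 - sin(3*x)/15 + 2*cos(3*x)/15 + C1*exp(6*x)

Characteristic equation r² - 6r = 0 factors as (r - 6)r = 0, so r = 6, 0.
Hence w_h = C1*exp(6*x) + C2.
Try w_p = A*cos(3*x) + B*sin(3*x). Substituting and equating the coefficients of cos(3x) and sin(3x) gives A = 2/15, B = -1/15, so w_p = -sin(3*x)/15 + 2*cos(3*x)/15.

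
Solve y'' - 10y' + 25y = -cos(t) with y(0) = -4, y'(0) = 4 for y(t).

Characteristic equation r² - 10r + 25 = 0 has discriminant (-10)² - 4·(25) = 0, so r = 5 is a repeated root.
Hence y_h = (C1 + C2*t)*exp(5*t).
Try y_p = A*cos(t) + B*sin(t). Substituting and equating the coefficients of cos(t) and sin(t) gives A = -6/169, B = 5/338, so y_p = -6*cos(t)/169 + 5*sin(t)/338.
General solution: y = -6*cos(t)/169 + 5*sin(t)/338 + C1*exp(5*t) + C2*t*exp(5*t).
Apply the initial conditions: y(0) = -6/169 + C1 = -4 and y'(0) = 5/338 + C2 + 5*C1 = 4. Solving gives C1 = -670/169, C2 = 619/26.

y = -670*exp(5*t)/169 - 6*cos(t)/169 + 5*sin(t)/338 + 619*t*exp(5*t)/26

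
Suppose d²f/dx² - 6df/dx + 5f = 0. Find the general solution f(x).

f = C1*exp(x) + C2*exp(5*x)

Characteristic equation r² - 6r + 5 = 0 factors as (r - 1)(r - 5) = 0, so r = 1, 5.
Hence f_h = C1*exp(x) + C2*exp(5*x).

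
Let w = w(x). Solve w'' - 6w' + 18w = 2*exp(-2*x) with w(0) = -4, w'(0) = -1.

Characteristic equation r² - 6r + 18 = 0 has discriminant (-6)² - 4·(18) = -36 < 0, so r = 3 ± 3i.
Hence w_h = C1*cos(3*x)*exp(3*x) + C2*exp(3*x)*sin(3*x).
Try w_p = A*exp(-2*x). Substituting into the equation and dividing by exp(-2*x) gives A = 1/17, so w_p = exp(-2*x)/17.
General solution: w = exp(-2*x)/17 + C1*cos(3*x)*exp(3*x) + C2*exp(3*x)*sin(3*x).
Apply the initial conditions: w(0) = 1/17 + C1 = -4 and w'(0) = -2/17 + 3*C1 + 3*C2 = -1. Solving gives C1 = -69/17, C2 = 64/17.

w = exp(-2*x)/17 - 69*cos(3*x)*exp(3*x)/17 + 64*exp(3*x)*sin(3*x)/17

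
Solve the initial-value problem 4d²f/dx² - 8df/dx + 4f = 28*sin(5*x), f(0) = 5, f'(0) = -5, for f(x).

f = -42*sin(5*x)/169 + 35*cos(5*x)/338 + 1655*exp(x)/338 - 225*x*exp(x)/26

Divide through by 4: f'' - 2f' + f = 7*sin(5*x).
Characteristic equation r² - 2r + 1 = 0 has discriminant (-2)² - 4·(1) = 0, so r = 1 is a repeated root.
Hence f_h = (C1 + C2*x)*exp(x).
Try f_p = A*cos(5*x) + B*sin(5*x). Substituting and equating the coefficients of cos(5x) and sin(5x) gives A = 35/338, B = -42/169, so f_p = -42*sin(5*x)/169 + 35*cos(5*x)/338.
General solution: f = -42*sin(5*x)/169 + 35*cos(5*x)/338 + C1*exp(x) + C2*x*exp(x).
Apply the initial conditions: f(0) = 35/338 + C1 = 5 and f'(0) = -210/169 + C1 + C2 = -5. Solving gives C1 = 1655/338, C2 = -225/26.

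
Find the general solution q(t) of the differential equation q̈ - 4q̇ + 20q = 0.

Characteristic equation r² - 4r + 20 = 0 has discriminant (-4)² - 4·(20) = -64 < 0, so r = 2 ± 4i.
Hence q_h = C1*cos(4*t)*exp(2*t) + C2*exp(2*t)*sin(4*t).

q = C1*cos(4*t)*exp(2*t) + C2*exp(2*t)*sin(4*t)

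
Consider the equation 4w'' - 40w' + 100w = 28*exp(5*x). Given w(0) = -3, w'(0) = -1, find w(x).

w = -3*exp(5*x) + 14*x*exp(5*x) + 7*x**2*exp(5*x)/2

Divide through by 4: w'' - 10w' + 25w = 7*exp(5*x).
Characteristic equation r² - 10r + 25 = 0 has discriminant (-10)² - 4·(25) = 0, so r = 5 is a repeated root.
Hence w_h = (C1 + C2*x)*exp(5*x).
Since exp(5*x) solves the homogeneous equation (r = 5 is a root of multiplicity 2), multiply the trial by x^2. Try w_p = A*x^2*exp(5*x). Substituting into the equation and dividing by exp(5*x) gives A = 7/2, so w_p = 7*x^2*exp(5*x)/2.
General solution: w = C1*exp(5*x) + 7*x^2*exp(5*x)/2 + C2*x*exp(5*x).
Apply the initial conditions: w(0) = C1 = -3 and w'(0) = C2 + 5*C1 = -1. Solving gives C1 = -3, C2 = 14.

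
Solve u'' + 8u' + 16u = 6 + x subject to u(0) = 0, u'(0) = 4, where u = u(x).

Characteristic equation r² + 8r + 16 = 0 has discriminant (8)² - 4·(16) = 0, so r = -4 is a repeated root.
Hence u_h = (C1 + C2*x)*exp(-4*x).
For the particular solution try u_p = A0 + A1*x. Substituting and matching coefficients of each power of x gives A0 = 11/32, A1 = 1/16, so u_p = 11/32 + x/16.
General solution: u = 11/32 + x/16 + C1*exp(-4*x) + C2*x*exp(-4*x).
Apply the initial conditions: u(0) = 11/32 + C1 = 0 and u'(0) = 1/16 + C2 - 4*C1 = 4. Solving gives C1 = -11/32, C2 = 41/16.

u = 11/32 - 11*exp(-4*x)/32 + x/16 + 41*x*exp(-4*x)/16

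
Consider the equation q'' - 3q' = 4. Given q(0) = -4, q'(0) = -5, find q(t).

q = -25/9 - 11*exp(3*t)/9 - 4*t/3

Characteristic equation r² - 3r = 0 factors as (r - 3)r = 0, so r = 3, 0.
Hence q_h = C1*exp(3*t) + C2.
Since 0 is a characteristic root (multiplicity 1), multiply the polynomial trial by t: try q_p = A0*t. Substituting and matching coefficients of each power of t gives A0 = -4/3, so q_p = -4*t/3.
General solution: q = C2 - 4*t/3 + C1*exp(3*t).
Apply the initial conditions: q(0) = C1 + C2 = -4 and q'(0) = -4/3 + 3*C1 = -5. Solving gives C1 = -11/9, C2 = -25/9.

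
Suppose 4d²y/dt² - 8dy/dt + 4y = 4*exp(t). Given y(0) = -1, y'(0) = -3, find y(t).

Divide through by 4: y'' - 2y' + y = exp(t).
Characteristic equation r² - 2r + 1 = 0 has discriminant (-2)² - 4·(1) = 0, so r = 1 is a repeated root.
Hence y_h = (C1 + C2*t)*exp(t).
Since exp(t) solves the homogeneous equation (r = 1 is a root of multiplicity 2), multiply the trial by t^2. Try y_p = A*t^2*exp(t). Substituting into the equation and dividing by exp(t) gives A = 1/2, so y_p = t^2*exp(t)/2.
General solution: y = C1*exp(t) + t^2*exp(t)/2 + C2*t*exp(t).
Apply the initial conditions: y(0) = C1 = -1 and y'(0) = C1 + C2 = -3. Solving gives C1 = -1, C2 = -2.

y = -exp(t) + t**2*exp(t)/2 - 2*t*exp(t)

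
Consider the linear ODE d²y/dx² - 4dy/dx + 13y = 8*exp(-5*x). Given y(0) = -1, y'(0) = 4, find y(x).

Characteristic equation r² - 4r + 13 = 0 has discriminant (-4)² - 4·(13) = -36 < 0, so r = 2 ± 3i.
Hence y_h = C1*cos(3*x)*exp(2*x) + C2*exp(2*x)*sin(3*x).
Try y_p = A*exp(-5*x). Substituting into the equation and dividing by exp(-5*x) gives A = 4/29, so y_p = 4*exp(-5*x)/29.
General solution: y = 4*exp(-5*x)/29 + C1*cos(3*x)*exp(2*x) + C2*exp(2*x)*sin(3*x).
Apply the initial conditions: y(0) = 4/29 + C1 = -1 and y'(0) = -20/29 + 2*C1 + 3*C2 = 4. Solving gives C1 = -33/29, C2 = 202/87.

y = 4*exp(-5*x)/29 - 33*cos(3*x)*exp(2*x)/29 + 202*exp(2*x)*sin(3*x)/87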